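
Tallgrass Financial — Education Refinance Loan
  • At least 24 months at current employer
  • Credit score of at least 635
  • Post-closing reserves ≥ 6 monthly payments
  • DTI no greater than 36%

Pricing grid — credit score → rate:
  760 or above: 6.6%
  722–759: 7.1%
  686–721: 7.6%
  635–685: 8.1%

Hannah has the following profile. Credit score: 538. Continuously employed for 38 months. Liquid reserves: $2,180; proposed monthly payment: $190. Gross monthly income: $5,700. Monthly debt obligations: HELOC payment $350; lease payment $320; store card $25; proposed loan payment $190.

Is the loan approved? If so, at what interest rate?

Credit score 538 < 635 (below minimum)
Employment 38 ≥ 24 months
Reserves = 2,180/190 = 11.5 months ≥ 6
Total monthly debts = (350 + 320 + 25 + 190) = 885. DTI: 885 ÷ 5,700 = 15.5%, within the 36% cap
Not all requirements met → denied.

Denied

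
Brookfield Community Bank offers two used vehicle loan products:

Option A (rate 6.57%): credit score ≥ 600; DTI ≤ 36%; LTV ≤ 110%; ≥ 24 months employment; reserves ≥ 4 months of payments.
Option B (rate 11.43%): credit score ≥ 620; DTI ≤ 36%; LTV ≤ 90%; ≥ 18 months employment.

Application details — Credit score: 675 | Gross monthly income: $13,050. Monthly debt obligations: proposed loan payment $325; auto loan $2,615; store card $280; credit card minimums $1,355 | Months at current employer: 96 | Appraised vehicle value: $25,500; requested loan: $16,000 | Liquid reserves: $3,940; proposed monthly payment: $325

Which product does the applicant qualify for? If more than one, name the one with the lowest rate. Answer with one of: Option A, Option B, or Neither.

Total debts = (325 + 2,615 + 280 + 1,355) = 4,575; DTI = 4,575/13,050 = 35.1%.
LTV = 16,000/25,500 = 62.7%.
Reserves = 3,940/325 = 12.1 months.
Option A: score 675 ≥ 600; DTI 35.1% ≤ 36%; LTV 62.7% ≤ 110%; employment 96 ≥ 24 mo; reserves 12.1 ≥ 4 mo → qualifies.
Option B: score 675 ≥ 620; DTI 35.1% ≤ 36%; LTV 62.7% ≤ 90%; employment 96 ≥ 18 mo → qualifies.
Qualifying: Option A, Option B. Lowest rate is 6.57% → Option A.

Option A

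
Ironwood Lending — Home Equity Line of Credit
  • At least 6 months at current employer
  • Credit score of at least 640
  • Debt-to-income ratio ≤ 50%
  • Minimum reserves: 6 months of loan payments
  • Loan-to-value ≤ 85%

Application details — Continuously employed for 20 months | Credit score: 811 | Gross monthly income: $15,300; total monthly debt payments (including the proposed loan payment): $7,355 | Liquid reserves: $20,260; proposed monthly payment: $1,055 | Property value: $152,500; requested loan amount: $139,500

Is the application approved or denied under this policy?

Denied

Employment 20 ≥ 6 months
Credit score 811 ≥ 640 (meets)
Debt-to-income = 7,355/15,300 = 48.1% — meets 50% limit
Reserves: 20,260 ÷ 1,055 = 19.2 months (meets 6-month minimum)
LTV: 139,500 ÷ 152,500 = 91.5%, exceeds 85% cap
Fails on LTV.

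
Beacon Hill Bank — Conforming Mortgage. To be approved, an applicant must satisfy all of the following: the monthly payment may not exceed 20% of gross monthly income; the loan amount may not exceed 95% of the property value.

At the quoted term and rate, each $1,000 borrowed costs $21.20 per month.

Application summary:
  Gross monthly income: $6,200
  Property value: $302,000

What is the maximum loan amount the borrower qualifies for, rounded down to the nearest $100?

$58,400

Payment cap: 20% × $6,200 = $1,240/month.
At $21.20 per $1,000, that supports 1,240/21.20 × 1,000 ≈ $58,490 → $58,400.
LTV cap: 95% × $302,000 = $286,900 → $286,900.
Binding constraint: payment-to-income.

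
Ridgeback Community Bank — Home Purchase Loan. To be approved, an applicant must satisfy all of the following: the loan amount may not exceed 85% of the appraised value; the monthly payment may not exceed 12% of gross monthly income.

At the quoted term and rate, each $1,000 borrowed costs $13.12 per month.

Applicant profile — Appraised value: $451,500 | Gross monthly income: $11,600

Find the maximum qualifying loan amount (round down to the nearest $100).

Payment cap: 12% × $11,600 = $1,392/month.
At $13.12 per $1,000, that supports 1,392/13.12 × 1,000 ≈ $106,097 → $106,000.
LTV cap: 85% × $451,500 = $383,775 → $383,700.
Binding constraint: payment-to-income.

$106,000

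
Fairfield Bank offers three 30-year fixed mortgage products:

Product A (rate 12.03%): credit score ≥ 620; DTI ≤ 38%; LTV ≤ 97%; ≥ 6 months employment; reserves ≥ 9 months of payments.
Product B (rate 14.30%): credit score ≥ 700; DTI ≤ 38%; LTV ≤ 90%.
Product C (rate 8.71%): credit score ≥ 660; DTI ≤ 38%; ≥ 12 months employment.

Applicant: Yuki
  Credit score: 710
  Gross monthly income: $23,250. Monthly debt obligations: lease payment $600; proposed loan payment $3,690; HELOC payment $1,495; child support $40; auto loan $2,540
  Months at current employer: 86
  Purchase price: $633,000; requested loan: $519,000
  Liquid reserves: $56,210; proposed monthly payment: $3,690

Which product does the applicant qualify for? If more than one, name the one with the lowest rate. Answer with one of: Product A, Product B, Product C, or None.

Product C

Total debts = (600 + 3,690 + 1,495 + 40 + 2,540) = 8,365; DTI = 8,365/23,250 = 36%.
LTV = 519,000/633,000 = 82%.
Reserves = 56,210/3,690 = 15.2 months.
Product A: score 710 ≥ 620; DTI 36% ≤ 38%; LTV 82% ≤ 97%; employment 86 ≥ 6 mo; reserves 15.2 ≥ 9 mo → qualifies.
Product B: score 710 ≥ 700; DTI 36% ≤ 38%; LTV 82% ≤ 90% → qualifies.
Product C: score 710 ≥ 660; DTI 36% ≤ 38%; employment 86 ≥ 12 mo → qualifies.
Qualifying: Product A, Product B, Product C. Lowest rate is 8.71% → Product C.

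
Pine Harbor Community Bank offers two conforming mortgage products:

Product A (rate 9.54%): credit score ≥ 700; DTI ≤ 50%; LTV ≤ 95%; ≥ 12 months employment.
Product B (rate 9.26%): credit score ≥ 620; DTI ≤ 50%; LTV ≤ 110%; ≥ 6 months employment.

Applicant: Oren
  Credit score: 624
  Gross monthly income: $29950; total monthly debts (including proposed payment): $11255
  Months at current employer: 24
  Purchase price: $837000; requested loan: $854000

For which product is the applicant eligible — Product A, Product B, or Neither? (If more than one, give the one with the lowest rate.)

DTI = 11,255/29,950 = 37.6%.
LTV = 854,000/837,000 = 102%.
Product A: score 624 < 700; DTI 37.6% ≤ 50%; LTV 102% > 95%; employment 24 ≥ 12 mo → does not qualify.
Product B: score 624 ≥ 620; DTI 37.6% ≤ 50%; LTV 102% ≤ 110%; employment 24 ≥ 6 mo → qualifies.

Product B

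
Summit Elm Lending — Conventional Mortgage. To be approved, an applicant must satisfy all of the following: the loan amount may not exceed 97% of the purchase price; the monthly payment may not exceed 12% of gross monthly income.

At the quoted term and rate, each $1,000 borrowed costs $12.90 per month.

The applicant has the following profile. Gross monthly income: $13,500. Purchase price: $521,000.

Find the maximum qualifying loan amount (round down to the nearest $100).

Payment cap: 12% × $13,500 = $1,620/month.
At $12.90 per $1,000, that supports 1,620/12.90 × 1,000 ≈ $125,581 → $125,500.
LTV cap: 97% × $521,000 = $505,370 → $505,300.
Binding constraint: payment-to-income.

$125,500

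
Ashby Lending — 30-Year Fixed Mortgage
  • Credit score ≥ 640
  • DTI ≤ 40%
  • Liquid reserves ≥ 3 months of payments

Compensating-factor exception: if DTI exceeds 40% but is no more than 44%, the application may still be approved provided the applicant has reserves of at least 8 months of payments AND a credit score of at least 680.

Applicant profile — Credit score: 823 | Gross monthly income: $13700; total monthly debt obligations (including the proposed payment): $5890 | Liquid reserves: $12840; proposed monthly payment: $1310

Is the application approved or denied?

Credit score 823 ≥ 640 (meets base)
DTI = 5,890/13,700 = 43% > 40% — standard DTI limit exceeded.
Liquid reserves cover 12,840/1,310 = 9.8 months — ≥ 3 required
DTI 43% is within the 40%–44% exception band; checking compensating factors.
Override check — reserves: 9.8 mo (ok); score: 823 (ok).
Both compensating conditions met → exception applies.

Approved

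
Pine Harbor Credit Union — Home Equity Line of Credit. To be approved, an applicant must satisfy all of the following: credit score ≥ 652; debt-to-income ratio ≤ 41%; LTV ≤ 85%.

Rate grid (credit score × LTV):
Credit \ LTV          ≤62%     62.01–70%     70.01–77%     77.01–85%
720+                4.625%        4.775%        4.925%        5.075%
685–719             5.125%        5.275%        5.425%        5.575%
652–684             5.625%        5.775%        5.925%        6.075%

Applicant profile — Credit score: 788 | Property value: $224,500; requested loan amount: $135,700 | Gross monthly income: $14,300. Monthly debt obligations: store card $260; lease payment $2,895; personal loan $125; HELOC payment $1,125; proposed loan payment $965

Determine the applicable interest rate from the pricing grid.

4.625%

Credit score 788 ≥ 652; Total monthly debts = (260 + 2,895 + 125 + 1,125 + 965) = 5,370. Debt-to-income = 5,370/14,300 = 37.6% — meets 41% limit
LTV = 135,700/224,500 = 60.4% ≤ 85%
Score 788 is in the 720+ band; LTV 60.4% is in the ≤62% band → 4.625%.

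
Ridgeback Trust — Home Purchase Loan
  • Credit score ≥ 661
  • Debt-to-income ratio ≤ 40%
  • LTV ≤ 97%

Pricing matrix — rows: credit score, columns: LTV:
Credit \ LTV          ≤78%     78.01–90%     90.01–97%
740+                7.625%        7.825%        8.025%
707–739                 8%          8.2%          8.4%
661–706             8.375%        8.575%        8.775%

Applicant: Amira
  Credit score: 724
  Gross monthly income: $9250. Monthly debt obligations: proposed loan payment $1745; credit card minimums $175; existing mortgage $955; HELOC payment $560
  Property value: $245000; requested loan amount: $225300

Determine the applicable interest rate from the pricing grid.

Credit score 724 ≥ 661; Total monthly debts = (1,745 + 175 + 955 + 560) = 3,435. DTI = 3,435/9,250 = 37.1% ≤ 40%
LTV: 225,300 ÷ 245,000 = 92%, within 97% cap
Score 724 is in the 707–739 band; LTV 92% is in the 90.01–97% band → 8.4%.

8.4%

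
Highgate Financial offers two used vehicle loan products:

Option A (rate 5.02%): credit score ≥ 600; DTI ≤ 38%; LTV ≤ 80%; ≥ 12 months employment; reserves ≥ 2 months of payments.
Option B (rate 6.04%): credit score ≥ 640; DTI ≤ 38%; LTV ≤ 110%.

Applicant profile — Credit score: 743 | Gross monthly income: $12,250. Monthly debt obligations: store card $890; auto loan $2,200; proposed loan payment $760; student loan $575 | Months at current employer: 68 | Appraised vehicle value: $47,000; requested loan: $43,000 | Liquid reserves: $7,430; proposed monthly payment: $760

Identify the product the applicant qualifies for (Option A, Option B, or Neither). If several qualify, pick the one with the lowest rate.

Total debts = (890 + 2,200 + 760 + 575) = 4,425; DTI = 4,425/12,250 = 36.1%.
LTV = 43,000/47,000 = 91.5%.
Reserves = 7,430/760 = 9.8 months.
Option A: score 743 ≥ 600; DTI 36.1% ≤ 38%; LTV 91.5% > 80%; employment 68 ≥ 12 mo; reserves 9.8 ≥ 2 mo → does not qualify.
Option B: score 743 ≥ 640; DTI 36.1% ≤ 38%; LTV 91.5% ≤ 110% → qualifies.

Option B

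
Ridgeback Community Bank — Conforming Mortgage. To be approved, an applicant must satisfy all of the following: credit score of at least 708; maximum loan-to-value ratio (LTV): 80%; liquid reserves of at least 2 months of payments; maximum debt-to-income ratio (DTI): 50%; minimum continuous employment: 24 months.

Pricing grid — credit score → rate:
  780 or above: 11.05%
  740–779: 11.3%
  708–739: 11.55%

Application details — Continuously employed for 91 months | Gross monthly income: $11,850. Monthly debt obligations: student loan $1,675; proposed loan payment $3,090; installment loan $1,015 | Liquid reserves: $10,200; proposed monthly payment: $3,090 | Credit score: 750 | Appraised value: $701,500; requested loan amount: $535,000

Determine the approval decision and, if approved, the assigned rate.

Approved at 11.3%

Credit score 750 ≥ 708 (meets minimum)
Total monthly debts = (1,675 + 3,090 + 1,015) = 5,780. DTI: 5,780 ÷ 11,850 = 48.8%, within the 50% cap
LTV: 535,000 ÷ 701,500 = 76.3%, within 80% cap
Liquid reserves cover 10,200/3,090 = 3.3 months — ≥ 2 required
Employment 91 ≥ 24 months
All requirements met. Score 750 falls in the 740–779 tier → 11.3%.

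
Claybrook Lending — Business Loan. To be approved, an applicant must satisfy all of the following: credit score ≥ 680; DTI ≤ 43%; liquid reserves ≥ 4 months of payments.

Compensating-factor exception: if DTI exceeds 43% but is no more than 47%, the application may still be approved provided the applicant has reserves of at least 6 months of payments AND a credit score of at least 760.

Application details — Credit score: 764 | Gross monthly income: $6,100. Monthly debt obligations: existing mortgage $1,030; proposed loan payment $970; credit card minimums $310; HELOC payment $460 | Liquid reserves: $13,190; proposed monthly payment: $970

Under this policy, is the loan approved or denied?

Approved

Credit score 764 ≥ 680 (meets base)
Total debts = (1,030 + 970 + 310 + 460) = 2,770. DTI = 2,770/6,100 = 45.4% > 43% — standard DTI limit exceeded.
Reserves: 13,190 ÷ 970 = 13.6 months (meets 4-month minimum)
45.4% falls in the override range (43%–47%), so the compensating-factor test applies.
Reserves 13.6 ≥ 6 months; credit score 764 ≥ 760.
Both compensating conditions met → exception applies.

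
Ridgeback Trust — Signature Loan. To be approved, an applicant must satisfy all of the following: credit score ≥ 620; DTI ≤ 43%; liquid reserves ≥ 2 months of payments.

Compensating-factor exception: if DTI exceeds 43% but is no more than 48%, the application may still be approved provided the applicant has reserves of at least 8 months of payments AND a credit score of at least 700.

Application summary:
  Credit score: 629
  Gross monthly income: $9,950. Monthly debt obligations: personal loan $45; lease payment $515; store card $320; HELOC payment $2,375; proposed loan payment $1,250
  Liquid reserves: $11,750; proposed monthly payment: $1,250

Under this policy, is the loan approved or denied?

Denied

Credit score 629 ≥ 620 (meets base)
Total debts = (45 + 515 + 320 + 2,375 + 1,250) = 4,505. DTI = 4,505/9,950 = 45.3% > 43% — standard DTI limit exceeded.
Reserves = 11,750/1,250 = 9.4 months ≥ 2
DTI 45.3% is within the 43%–48% exception band; checking compensating factors.
Reserves 9.4 ≥ 8 months; credit score 629 < 700.
Compensating-factor requirement not fully met.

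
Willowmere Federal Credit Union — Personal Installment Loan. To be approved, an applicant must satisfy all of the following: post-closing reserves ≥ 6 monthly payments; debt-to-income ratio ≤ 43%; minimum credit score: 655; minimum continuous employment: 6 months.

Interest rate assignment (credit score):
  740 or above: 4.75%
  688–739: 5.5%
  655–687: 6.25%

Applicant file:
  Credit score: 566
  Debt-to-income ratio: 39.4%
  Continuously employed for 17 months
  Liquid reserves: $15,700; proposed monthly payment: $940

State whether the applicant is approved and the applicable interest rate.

Credit score 566 < 655 (below minimum)
Employment 17 ≥ 6 months
Reserves = 15,700/940 = 16.7 months ≥ 6
Debt-to-income 39.4% vs 43% cap — pass
Not all requirements met → denied.

Denied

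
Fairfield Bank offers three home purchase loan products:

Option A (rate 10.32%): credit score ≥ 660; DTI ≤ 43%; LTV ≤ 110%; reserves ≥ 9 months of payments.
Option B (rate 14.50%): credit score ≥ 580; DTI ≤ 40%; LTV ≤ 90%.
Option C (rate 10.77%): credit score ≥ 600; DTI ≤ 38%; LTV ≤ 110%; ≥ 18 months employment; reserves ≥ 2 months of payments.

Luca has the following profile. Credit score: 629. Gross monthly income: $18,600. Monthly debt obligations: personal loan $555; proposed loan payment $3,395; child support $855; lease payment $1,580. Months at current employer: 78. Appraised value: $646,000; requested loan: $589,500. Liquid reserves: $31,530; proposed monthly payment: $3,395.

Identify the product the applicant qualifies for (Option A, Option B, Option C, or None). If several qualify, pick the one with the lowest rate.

Total debts = (555 + 3,395 + 855 + 1,580) = 6,385; DTI = 6,385/18,600 = 34.3%.
LTV = 589,500/646,000 = 91.3%.
Reserves = 31,530/3,395 = 9.3 months.
Option A: score 629 < 660; DTI 34.3% ≤ 43%; LTV 91.3% ≤ 110%; reserves 9.3 ≥ 9 mo → does not qualify.
Option B: score 629 ≥ 580; DTI 34.3% ≤ 40%; LTV 91.3% > 90% → does not qualify.
Option C: score 629 ≥ 600; DTI 34.3% ≤ 38%; LTV 91.3% ≤ 110%; employment 78 ≥ 18 mo; reserves 9.3 ≥ 2 mo → qualifies.

Option C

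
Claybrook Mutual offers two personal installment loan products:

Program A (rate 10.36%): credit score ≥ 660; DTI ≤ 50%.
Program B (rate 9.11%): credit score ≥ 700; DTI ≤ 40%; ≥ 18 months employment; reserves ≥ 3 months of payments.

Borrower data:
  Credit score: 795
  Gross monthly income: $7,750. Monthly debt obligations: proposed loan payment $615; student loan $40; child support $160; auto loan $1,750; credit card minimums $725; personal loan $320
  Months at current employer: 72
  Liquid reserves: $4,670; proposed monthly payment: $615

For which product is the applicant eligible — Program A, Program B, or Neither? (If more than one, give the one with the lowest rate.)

Program A

Total debts = (615 + 40 + 160 + 1,750 + 725 + 320) = 3,610; DTI = 3,610/7,750 = 46.6%.
Reserves = 4,670/615 = 7.6 months.
Program A: score 795 ≥ 660; DTI 46.6% ≤ 50% → qualifies.
Program B: score 795 ≥ 700; DTI 46.6% > 40%; employment 72 ≥ 18 mo; reserves 7.6 ≥ 3 mo → does not qualify.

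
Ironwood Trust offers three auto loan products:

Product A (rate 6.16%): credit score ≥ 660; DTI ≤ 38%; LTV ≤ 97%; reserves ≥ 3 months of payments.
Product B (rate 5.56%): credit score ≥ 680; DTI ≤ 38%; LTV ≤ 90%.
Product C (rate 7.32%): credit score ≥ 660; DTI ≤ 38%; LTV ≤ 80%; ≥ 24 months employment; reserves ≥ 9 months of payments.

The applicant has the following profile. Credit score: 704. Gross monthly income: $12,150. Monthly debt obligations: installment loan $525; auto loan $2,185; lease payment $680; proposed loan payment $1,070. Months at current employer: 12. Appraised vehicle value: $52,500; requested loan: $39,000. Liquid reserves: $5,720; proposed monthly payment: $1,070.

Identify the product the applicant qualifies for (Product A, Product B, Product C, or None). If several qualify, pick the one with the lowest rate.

Product B

Total debts = (525 + 2,185 + 680 + 1,070) = 4,460; DTI = 4,460/12,150 = 36.7%.
LTV = 39,000/52,500 = 74.3%.
Reserves = 5,720/1,070 = 5.3 months.
Product A: score 704 ≥ 660; DTI 36.7% ≤ 38%; LTV 74.3% ≤ 97%; reserves 5.3 ≥ 3 mo → qualifies.
Product B: score 704 ≥ 680; DTI 36.7% ≤ 38%; LTV 74.3% ≤ 90% → qualifies.
Product C: score 704 ≥ 660; DTI 36.7% ≤ 38%; LTV 74.3% ≤ 80%; employment 12 < 24 mo; reserves 5.3 < 9 mo → does not qualify.
Qualifying: Product A, Product B. Lowest rate is 5.56% → Product B.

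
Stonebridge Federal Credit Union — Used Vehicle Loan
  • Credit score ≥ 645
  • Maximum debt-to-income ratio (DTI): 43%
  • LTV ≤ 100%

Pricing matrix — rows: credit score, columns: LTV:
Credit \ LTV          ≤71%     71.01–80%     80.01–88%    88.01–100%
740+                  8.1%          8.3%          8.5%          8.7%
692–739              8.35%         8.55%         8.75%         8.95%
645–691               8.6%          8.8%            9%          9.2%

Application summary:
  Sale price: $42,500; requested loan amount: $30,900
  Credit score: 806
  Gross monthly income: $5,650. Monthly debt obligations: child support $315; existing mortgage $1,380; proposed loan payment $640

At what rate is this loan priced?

8.3%

Credit score 806 ≥ 645; Total monthly debts = (315 + 1,380 + 640) = 2,335. Debt-to-income = 2,335/5,650 = 41.3% — meets 43% limit
LTV = 30,900/42,500 = 72.7% ≤ 100%
Score 806 is in the 740+ band; LTV 72.7% is in the 71.01–80% band → 8.3%.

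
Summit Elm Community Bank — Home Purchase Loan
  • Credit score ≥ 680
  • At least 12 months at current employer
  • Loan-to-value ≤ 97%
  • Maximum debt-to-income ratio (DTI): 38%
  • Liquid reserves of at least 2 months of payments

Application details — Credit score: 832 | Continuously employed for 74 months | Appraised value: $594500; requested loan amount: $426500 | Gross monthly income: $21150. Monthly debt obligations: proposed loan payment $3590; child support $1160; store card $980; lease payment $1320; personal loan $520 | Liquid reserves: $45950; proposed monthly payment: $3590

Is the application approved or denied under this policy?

Credit score 832 ≥ 680 (meets)
Employment 74 ≥ 12 months
LTV: 426,500 ÷ 594,500 = 71.7%, within 97% cap
Total monthly debts = (3,590 + 1,160 + 980 + 1,320 + 520) = 7,570. DTI: 7,570 ÷ 21,150 = 35.8%, within the 38% cap
Liquid reserves cover 45,950/3,590 = 12.8 months — ≥ 2 required
All criteria satisfied.

Approved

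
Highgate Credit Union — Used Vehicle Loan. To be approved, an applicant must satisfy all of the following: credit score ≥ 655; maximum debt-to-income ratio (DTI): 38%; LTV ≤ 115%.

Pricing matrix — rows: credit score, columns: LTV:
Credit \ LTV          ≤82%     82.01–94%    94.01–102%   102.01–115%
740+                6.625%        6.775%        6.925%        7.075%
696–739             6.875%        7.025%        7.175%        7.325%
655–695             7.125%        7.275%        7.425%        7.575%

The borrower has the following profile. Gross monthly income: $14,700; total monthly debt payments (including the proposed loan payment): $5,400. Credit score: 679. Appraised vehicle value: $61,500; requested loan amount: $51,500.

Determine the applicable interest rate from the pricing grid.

7.275%

Credit score 679 ≥ 655; DTI = 5,400/14,700 = 36.7% ≤ 38%
LTV = 51,500/61,500 = 83.7% ≤ 115%
Row: 679 falls in 655–695. Column: 83.7% falls in 82.01–94%. Rate = 7.275%.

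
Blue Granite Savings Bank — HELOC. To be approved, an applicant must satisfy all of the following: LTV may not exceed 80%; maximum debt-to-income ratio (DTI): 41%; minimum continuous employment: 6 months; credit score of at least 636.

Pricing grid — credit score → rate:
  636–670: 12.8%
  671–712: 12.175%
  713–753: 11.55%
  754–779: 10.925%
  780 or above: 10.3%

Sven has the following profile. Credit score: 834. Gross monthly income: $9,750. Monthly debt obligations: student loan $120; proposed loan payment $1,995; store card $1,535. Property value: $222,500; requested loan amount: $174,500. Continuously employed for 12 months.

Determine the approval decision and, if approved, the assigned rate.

Credit score 834 ≥ 636 (meets minimum)
LTV = 174,500/222,500 = 78.4% ≤ 80%
Employment 12 ≥ 6 months
Total monthly debts = (120 + 1,995 + 1,535) = 3,650. DTI: 3,650 ÷ 9,750 = 37.4%, within the 41% cap
All requirements met. Score 834 falls in the 780 or above tier → 10.3%.

Approved at 10.3%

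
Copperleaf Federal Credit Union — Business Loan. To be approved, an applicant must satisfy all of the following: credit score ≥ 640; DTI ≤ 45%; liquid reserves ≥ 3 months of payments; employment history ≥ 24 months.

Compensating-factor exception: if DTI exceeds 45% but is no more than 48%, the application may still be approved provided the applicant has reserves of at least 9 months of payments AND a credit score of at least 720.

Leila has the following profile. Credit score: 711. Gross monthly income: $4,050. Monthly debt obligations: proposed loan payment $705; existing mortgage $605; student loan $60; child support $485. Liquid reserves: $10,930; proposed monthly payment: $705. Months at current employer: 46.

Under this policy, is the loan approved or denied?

Denied

Credit score 711 ≥ 640 (meets base)
Total debts = (705 + 605 + 60 + 485) = 1,855. DTI = 1,855/4,050 = 45.8% > 45% — standard DTI limit exceeded.
Reserves = 10,930/705 = 15.5 months ≥ 3
Employment 46 ≥ 24 months
DTI 45.8% is within the 45%–48% exception band; checking compensating factors.
Override check — reserves: 15.5 mo (ok); score: 711 (below 720).
Override conditions not both satisfied; exception does not apply.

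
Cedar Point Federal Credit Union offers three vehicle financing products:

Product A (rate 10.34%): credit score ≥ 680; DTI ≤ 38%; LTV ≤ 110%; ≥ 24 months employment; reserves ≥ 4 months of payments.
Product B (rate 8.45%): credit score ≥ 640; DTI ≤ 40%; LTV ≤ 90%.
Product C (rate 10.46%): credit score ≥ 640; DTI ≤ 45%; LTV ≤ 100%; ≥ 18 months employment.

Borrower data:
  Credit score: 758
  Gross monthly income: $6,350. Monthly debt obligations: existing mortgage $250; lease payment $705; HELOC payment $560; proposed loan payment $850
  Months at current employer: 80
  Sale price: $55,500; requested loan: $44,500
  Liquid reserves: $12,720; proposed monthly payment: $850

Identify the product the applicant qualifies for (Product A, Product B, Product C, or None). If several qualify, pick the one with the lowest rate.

Product B

Total debts = (250 + 705 + 560 + 850) = 2,365; DTI = 2,365/6,350 = 37.2%.
LTV = 44,500/55,500 = 80.2%.
Reserves = 12,720/850 = 15.0 months.
Product A: score 758 ≥ 680; DTI 37.2% ≤ 38%; LTV 80.2% ≤ 110%; employment 80 ≥ 24 mo; reserves 15.0 ≥ 4 mo → qualifies.
Product B: score 758 ≥ 640; DTI 37.2% ≤ 40%; LTV 80.2% ≤ 90% → qualifies.
Product C: score 758 ≥ 640; DTI 37.2% ≤ 45%; LTV 80.2% ≤ 100%; employment 80 ≥ 18 mo → qualifies.
Qualifying: Product A, Product B, Product C. Lowest rate is 8.45% → Product B.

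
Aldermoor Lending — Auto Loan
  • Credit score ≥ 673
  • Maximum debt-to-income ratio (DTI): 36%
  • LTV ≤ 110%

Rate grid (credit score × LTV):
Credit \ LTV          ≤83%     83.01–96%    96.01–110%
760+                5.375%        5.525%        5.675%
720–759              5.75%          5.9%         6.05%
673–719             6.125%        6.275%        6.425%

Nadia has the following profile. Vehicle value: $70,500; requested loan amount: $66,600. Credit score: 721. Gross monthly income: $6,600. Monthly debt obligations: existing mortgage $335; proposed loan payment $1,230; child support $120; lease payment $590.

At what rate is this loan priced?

5.9%

Credit score 721 ≥ 673; Total monthly debts = (335 + 1,230 + 120 + 590) = 2,275. DTI: 2,275 ÷ 6,600 = 34.5%, within the 36% cap
Loan-to-value = 66,600/70,500 = 94.5% — pass (110% max)
Row: 721 falls in 720–759. Column: 94.5% falls in 83.01–96%. Rate = 5.9%.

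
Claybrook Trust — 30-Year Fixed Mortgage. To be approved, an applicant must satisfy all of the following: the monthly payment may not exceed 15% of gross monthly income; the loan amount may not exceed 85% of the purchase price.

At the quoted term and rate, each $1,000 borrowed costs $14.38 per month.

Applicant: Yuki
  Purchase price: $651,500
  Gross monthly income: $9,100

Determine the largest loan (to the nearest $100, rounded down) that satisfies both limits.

$94,900

Payment cap: 15% × $9,100 = $1,365/month.
At $14.38 per $1,000, that supports 1,365/14.38 × 1,000 ≈ $94,923 → $94,900.
LTV cap: 85% × $651,500 = $553,775 → $553,700.
Binding constraint: payment-to-income.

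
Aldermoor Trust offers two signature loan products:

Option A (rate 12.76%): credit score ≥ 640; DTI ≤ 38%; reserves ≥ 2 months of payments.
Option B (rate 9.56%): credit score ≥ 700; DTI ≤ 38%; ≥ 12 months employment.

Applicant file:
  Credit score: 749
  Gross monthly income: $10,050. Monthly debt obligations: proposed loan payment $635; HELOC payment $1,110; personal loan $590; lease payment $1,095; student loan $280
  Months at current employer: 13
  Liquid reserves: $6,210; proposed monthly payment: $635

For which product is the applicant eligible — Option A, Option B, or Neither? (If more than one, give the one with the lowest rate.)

Option B

Total debts = (635 + 1,110 + 590 + 1,095 + 280) = 3,710; DTI = 3,710/10,050 = 36.9%.
Reserves = 6,210/635 = 9.8 months.
Option A: score 749 ≥ 640; DTI 36.9% ≤ 38%; reserves 9.8 ≥ 2 mo → qualifies.
Option B: score 749 ≥ 700; DTI 36.9% ≤ 38%; employment 13 ≥ 12 mo → qualifies.
Qualifying: Option A, Option B. Lowest rate is 9.56% → Option B.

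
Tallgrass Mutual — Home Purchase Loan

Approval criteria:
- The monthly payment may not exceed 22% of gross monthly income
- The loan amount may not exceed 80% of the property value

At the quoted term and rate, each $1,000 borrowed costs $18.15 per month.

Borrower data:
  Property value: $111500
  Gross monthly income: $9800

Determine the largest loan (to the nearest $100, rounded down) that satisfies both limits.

Payment cap: 22% × $9,800 = $2,156/month.
At $18.15 per $1,000, that supports 2,156/18.15 × 1,000 ≈ $118,787 → $118,700.
LTV cap: 80% × $111,500 = $89,200 → $89,200.
Binding constraint: loan-to-value.

$89,200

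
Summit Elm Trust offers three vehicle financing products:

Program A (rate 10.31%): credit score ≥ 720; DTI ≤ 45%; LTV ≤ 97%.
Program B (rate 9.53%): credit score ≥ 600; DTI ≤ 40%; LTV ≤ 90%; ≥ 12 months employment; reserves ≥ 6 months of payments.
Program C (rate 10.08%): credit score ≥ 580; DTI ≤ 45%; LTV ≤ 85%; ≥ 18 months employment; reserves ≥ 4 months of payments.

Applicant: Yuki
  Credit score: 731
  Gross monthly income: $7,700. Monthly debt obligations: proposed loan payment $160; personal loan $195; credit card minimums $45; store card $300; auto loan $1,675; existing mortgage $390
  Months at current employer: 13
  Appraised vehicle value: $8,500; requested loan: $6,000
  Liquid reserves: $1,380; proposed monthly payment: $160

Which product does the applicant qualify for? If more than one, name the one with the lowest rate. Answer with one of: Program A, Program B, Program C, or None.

Total debts = (160 + 195 + 45 + 300 + 1,675 + 390) = 2,765; DTI = 2,765/7,700 = 35.9%.
LTV = 6,000/8,500 = 70.6%.
Reserves = 1,380/160 = 8.6 months.
Program A: score 731 ≥ 720; DTI 35.9% ≤ 45%; LTV 70.6% ≤ 97% → qualifies.
Program B: score 731 ≥ 600; DTI 35.9% ≤ 40%; LTV 70.6% ≤ 90%; employment 13 ≥ 12 mo; reserves 8.6 ≥ 6 mo → qualifies.
Program C: score 731 ≥ 580; DTI 35.9% ≤ 45%; LTV 70.6% ≤ 85%; employment 13 < 18 mo; reserves 8.6 ≥ 4 mo → does not qualify.
Qualifying: Program A, Program B. Lowest rate is 9.53% → Program B.

Program B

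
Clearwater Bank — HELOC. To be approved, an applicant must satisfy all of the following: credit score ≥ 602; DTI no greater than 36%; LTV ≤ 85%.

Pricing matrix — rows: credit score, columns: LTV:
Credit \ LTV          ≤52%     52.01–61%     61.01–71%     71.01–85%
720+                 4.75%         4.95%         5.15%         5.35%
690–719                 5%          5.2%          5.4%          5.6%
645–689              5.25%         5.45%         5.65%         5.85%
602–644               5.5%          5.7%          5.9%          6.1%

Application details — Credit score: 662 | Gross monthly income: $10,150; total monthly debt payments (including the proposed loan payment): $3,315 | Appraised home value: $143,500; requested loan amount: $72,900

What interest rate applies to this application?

Credit score 662 ≥ 602; DTI = 3,315/10,150 = 32.7% ≤ 36%
Loan-to-value = 72,900/143,500 = 50.8% — pass (85% max)
Row: 662 falls in 645–689. Column: 50.8% falls in ≤52%. Rate = 5.25%.

5.25%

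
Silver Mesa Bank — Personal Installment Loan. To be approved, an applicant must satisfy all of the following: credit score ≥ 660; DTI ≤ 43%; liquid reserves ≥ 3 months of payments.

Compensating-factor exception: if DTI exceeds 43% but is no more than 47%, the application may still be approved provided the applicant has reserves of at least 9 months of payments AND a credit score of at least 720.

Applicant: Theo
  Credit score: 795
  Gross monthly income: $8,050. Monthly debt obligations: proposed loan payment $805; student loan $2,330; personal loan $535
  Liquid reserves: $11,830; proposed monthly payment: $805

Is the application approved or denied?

Credit score 795 ≥ 660 (meets base)
Total debts = (805 + 2,330 + 535) = 3,670. DTI = 3,670/8,050 = 45.6% > 43% — standard DTI limit exceeded.
Liquid reserves cover 11,830/805 = 14.7 months — ≥ 3 required
45.6% falls in the override range (43%–47%), so the compensating-factor test applies.
Override check — reserves: 14.7 mo (ok); score: 795 (ok).
Both override conditions satisfied; DTI exception granted.

Approved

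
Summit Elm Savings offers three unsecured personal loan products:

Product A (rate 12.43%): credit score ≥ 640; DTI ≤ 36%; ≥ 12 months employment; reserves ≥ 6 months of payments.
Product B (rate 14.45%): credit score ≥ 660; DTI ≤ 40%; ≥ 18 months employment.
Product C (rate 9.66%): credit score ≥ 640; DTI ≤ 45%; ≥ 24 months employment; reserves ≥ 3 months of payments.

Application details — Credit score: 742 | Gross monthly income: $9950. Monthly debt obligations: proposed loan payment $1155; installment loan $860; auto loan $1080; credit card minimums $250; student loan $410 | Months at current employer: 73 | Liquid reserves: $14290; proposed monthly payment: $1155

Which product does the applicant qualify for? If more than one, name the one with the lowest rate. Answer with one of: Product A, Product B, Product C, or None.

Total debts = (1,155 + 860 + 1,080 + 250 + 410) = 3,755; DTI = 3,755/9,950 = 37.7%.
Reserves = 14,290/1,155 = 12.4 months.
Product A: score 742 ≥ 640; DTI 37.7% > 36%; employment 73 ≥ 12 mo; reserves 12.4 ≥ 6 mo → does not qualify.
Product B: score 742 ≥ 660; DTI 37.7% ≤ 40%; employment 73 ≥ 18 mo → qualifies.
Product C: score 742 ≥ 640; DTI 37.7% ≤ 45%; employment 73 ≥ 24 mo; reserves 12.4 ≥ 3 mo → qualifies.
Qualifying: Product B, Product C. Lowest rate is 9.66% → Product C.

Product C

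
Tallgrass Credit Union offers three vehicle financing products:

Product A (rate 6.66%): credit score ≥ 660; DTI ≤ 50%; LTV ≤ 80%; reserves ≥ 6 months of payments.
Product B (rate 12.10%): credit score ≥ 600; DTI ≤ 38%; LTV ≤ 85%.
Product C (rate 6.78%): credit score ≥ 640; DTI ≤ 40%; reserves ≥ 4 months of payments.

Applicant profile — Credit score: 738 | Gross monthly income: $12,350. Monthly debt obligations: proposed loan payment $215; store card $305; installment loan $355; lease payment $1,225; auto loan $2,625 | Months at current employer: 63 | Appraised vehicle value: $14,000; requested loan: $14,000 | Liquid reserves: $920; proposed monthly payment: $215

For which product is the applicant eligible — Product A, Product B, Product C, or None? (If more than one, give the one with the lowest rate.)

Product C

Total debts = (215 + 305 + 355 + 1,225 + 2,625) = 4,725; DTI = 4,725/12,350 = 38.3%.
LTV = 14,000/14,000 = 100%.
Reserves = 920/215 = 4.3 months.
Product A: score 738 ≥ 660; DTI 38.3% ≤ 50%; LTV 100% > 80%; reserves 4.3 < 6 mo → does not qualify.
Product B: score 738 ≥ 600; DTI 38.3% > 38%; LTV 100% > 85% → does not qualify.
Product C: score 738 ≥ 640; DTI 38.3% ≤ 40%; reserves 4.3 ≥ 4 mo → qualifies.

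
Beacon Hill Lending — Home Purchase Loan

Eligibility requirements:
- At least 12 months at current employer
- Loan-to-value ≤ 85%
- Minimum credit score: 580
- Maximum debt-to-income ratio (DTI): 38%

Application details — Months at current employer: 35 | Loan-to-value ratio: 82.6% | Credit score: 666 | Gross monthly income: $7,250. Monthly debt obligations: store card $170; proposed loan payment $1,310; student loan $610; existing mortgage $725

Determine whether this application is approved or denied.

Denied

Employment 35 ≥ 12 months
LTV 82.6% ≤ 85%
Credit score 666 ≥ 580 (meets)
Total monthly debts = (170 + 1,310 + 610 + 725) = 2,815. DTI = 2,815/7,250 = 38.8% > 38%
Fails on DTI.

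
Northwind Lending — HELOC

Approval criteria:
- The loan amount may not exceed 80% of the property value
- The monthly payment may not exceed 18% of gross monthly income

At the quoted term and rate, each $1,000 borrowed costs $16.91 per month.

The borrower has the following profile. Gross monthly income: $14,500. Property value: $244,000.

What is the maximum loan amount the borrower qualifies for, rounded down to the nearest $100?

Payment cap: 18% × $14,500 = $2,610/month.
At $16.91 per $1,000, that supports 2,610/16.91 × 1,000 ≈ $154,346 → $154,300.
LTV cap: 80% × $244,000 = $195,200 → $195,200.
Binding constraint: payment-to-income.

$154,300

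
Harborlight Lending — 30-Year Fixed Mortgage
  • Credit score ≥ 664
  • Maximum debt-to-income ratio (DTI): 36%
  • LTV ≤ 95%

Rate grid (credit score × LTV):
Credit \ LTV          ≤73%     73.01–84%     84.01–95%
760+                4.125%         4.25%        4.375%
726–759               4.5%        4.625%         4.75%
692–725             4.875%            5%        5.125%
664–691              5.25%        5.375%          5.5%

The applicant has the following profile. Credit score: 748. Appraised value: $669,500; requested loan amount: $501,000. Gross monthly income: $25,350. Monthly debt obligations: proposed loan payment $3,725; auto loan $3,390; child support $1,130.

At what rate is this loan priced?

Credit score 748 ≥ 664; Total monthly debts = (3,725 + 3,390 + 1,130) = 8,245. DTI: 8,245 ÷ 25,350 = 32.5%, within the 36% cap
LTV: 501,000 ÷ 669,500 = 74.8%, within 95% cap
Score 748 is in the 726–759 band; LTV 74.8% is in the 73.01–84% band → 4.625%.

4.625%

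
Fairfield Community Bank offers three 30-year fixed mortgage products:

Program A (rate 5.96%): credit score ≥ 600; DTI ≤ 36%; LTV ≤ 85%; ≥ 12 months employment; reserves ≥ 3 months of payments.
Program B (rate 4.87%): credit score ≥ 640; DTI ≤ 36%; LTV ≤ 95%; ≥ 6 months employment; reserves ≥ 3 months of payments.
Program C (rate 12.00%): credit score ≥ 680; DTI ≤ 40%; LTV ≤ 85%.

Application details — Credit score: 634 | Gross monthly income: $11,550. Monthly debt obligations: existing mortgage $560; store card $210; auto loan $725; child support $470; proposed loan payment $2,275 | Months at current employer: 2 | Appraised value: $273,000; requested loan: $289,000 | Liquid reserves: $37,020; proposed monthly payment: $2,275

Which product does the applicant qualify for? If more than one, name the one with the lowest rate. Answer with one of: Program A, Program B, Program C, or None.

Total debts = (560 + 210 + 725 + 470 + 2,275) = 4,240; DTI = 4,240/11,550 = 36.7%.
LTV = 289,000/273,000 = 105.9%.
Reserves = 37,020/2,275 = 16.3 months.
Program A: score 634 ≥ 600; DTI 36.7% > 36%; LTV 105.9% > 85%; employment 2 < 12 mo; reserves 16.3 ≥ 3 mo → does not qualify.
Program B: score 634 < 640; DTI 36.7% > 36%; LTV 105.9% > 95%; employment 2 < 6 mo; reserves 16.3 ≥ 3 mo → does not qualify.
Program C: score 634 < 680; DTI 36.7% ≤ 40%; LTV 105.9% > 85% → does not qualify.

None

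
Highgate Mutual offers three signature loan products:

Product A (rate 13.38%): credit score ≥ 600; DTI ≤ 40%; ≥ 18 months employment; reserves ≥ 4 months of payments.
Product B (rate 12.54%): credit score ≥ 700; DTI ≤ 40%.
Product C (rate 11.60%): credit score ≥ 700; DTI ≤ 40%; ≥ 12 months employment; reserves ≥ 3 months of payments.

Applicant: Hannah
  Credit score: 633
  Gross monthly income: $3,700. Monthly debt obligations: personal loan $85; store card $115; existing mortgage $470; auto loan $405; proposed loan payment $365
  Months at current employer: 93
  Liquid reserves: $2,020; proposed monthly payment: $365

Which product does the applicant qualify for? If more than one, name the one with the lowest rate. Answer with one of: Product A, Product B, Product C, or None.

Total debts = (85 + 115 + 470 + 405 + 365) = 1,440; DTI = 1,440/3,700 = 38.9%.
Reserves = 2,020/365 = 5.5 months.
Product A: score 633 ≥ 600; DTI 38.9% ≤ 40%; employment 93 ≥ 18 mo; reserves 5.5 ≥ 4 mo → qualifies.
Product B: score 633 < 700; DTI 38.9% ≤ 40% → does not qualify.
Product C: score 633 < 700; DTI 38.9% ≤ 40%; employment 93 ≥ 12 mo; reserves 5.5 ≥ 3 mo → does not qualify.

Product A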